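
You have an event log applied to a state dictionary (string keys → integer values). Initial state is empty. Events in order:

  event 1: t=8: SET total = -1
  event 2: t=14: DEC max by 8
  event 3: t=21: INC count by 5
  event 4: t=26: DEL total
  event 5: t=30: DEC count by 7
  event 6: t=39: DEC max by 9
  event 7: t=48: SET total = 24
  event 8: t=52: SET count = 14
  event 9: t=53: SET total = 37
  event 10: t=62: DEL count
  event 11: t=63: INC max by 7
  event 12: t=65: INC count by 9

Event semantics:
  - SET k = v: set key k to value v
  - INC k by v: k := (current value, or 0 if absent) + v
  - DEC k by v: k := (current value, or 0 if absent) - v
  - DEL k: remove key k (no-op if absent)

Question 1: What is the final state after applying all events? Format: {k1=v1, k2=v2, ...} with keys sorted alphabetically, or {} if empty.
Answer: {count=9, max=-10, total=37}

Derivation:
  after event 1 (t=8: SET total = -1): {total=-1}
  after event 2 (t=14: DEC max by 8): {max=-8, total=-1}
  after event 3 (t=21: INC count by 5): {count=5, max=-8, total=-1}
  after event 4 (t=26: DEL total): {count=5, max=-8}
  after event 5 (t=30: DEC count by 7): {count=-2, max=-8}
  after event 6 (t=39: DEC max by 9): {count=-2, max=-17}
  after event 7 (t=48: SET total = 24): {count=-2, max=-17, total=24}
  after event 8 (t=52: SET count = 14): {count=14, max=-17, total=24}
  after event 9 (t=53: SET total = 37): {count=14, max=-17, total=37}
  after event 10 (t=62: DEL count): {max=-17, total=37}
  after event 11 (t=63: INC max by 7): {max=-10, total=37}
  after event 12 (t=65: INC count by 9): {count=9, max=-10, total=37}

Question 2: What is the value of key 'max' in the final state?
Answer: -10

Derivation:
Track key 'max' through all 12 events:
  event 1 (t=8: SET total = -1): max unchanged
  event 2 (t=14: DEC max by 8): max (absent) -> -8
  event 3 (t=21: INC count by 5): max unchanged
  event 4 (t=26: DEL total): max unchanged
  event 5 (t=30: DEC count by 7): max unchanged
  event 6 (t=39: DEC max by 9): max -8 -> -17
  event 7 (t=48: SET total = 24): max unchanged
  event 8 (t=52: SET count = 14): max unchanged
  event 9 (t=53: SET total = 37): max unchanged
  event 10 (t=62: DEL count): max unchanged
  event 11 (t=63: INC max by 7): max -17 -> -10
  event 12 (t=65: INC count by 9): max unchanged
Final: max = -10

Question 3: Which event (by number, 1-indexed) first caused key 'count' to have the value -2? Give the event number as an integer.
Answer: 5

Derivation:
Looking for first event where count becomes -2:
  event 3: count = 5
  event 4: count = 5
  event 5: count 5 -> -2  <-- first match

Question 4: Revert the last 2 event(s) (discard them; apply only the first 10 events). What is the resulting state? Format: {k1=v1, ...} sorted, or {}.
Answer: {max=-17, total=37}

Derivation:
Keep first 10 events (discard last 2):
  after event 1 (t=8: SET total = -1): {total=-1}
  after event 2 (t=14: DEC max by 8): {max=-8, total=-1}
  after event 3 (t=21: INC count by 5): {count=5, max=-8, total=-1}
  after event 4 (t=26: DEL total): {count=5, max=-8}
  after event 5 (t=30: DEC count by 7): {count=-2, max=-8}
  after event 6 (t=39: DEC max by 9): {count=-2, max=-17}
  after event 7 (t=48: SET total = 24): {count=-2, max=-17, total=24}
  after event 8 (t=52: SET count = 14): {count=14, max=-17, total=24}
  after event 9 (t=53: SET total = 37): {count=14, max=-17, total=37}
  after event 10 (t=62: DEL count): {max=-17, total=37}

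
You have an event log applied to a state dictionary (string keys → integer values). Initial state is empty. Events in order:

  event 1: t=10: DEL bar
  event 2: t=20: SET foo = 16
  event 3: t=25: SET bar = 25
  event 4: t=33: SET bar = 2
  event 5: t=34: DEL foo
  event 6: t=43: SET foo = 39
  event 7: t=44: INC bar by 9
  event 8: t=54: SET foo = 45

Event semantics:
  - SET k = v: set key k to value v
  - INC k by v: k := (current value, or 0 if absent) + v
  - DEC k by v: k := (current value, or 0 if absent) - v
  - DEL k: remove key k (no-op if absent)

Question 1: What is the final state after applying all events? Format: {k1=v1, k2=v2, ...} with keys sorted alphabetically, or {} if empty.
Answer: {bar=11, foo=45}

Derivation:
  after event 1 (t=10: DEL bar): {}
  after event 2 (t=20: SET foo = 16): {foo=16}
  after event 3 (t=25: SET bar = 25): {bar=25, foo=16}
  after event 4 (t=33: SET bar = 2): {bar=2, foo=16}
  after event 5 (t=34: DEL foo): {bar=2}
  after event 6 (t=43: SET foo = 39): {bar=2, foo=39}
  after event 7 (t=44: INC bar by 9): {bar=11, foo=39}
  after event 8 (t=54: SET foo = 45): {bar=11, foo=45}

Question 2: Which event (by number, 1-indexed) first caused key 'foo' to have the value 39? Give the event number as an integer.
Answer: 6

Derivation:
Looking for first event where foo becomes 39:
  event 2: foo = 16
  event 3: foo = 16
  event 4: foo = 16
  event 5: foo = (absent)
  event 6: foo (absent) -> 39  <-- first match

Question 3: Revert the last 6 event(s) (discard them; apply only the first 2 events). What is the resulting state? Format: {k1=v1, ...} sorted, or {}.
Keep first 2 events (discard last 6):
  after event 1 (t=10: DEL bar): {}
  after event 2 (t=20: SET foo = 16): {foo=16}

Answer: {foo=16}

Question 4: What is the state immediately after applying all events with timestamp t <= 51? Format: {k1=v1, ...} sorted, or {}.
Answer: {bar=11, foo=39}

Derivation:
Apply events with t <= 51 (7 events):
  after event 1 (t=10: DEL bar): {}
  after event 2 (t=20: SET foo = 16): {foo=16}
  after event 3 (t=25: SET bar = 25): {bar=25, foo=16}
  after event 4 (t=33: SET bar = 2): {bar=2, foo=16}
  after event 5 (t=34: DEL foo): {bar=2}
  after event 6 (t=43: SET foo = 39): {bar=2, foo=39}
  after event 7 (t=44: INC bar by 9): {bar=11, foo=39}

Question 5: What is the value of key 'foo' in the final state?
Answer: 45

Derivation:
Track key 'foo' through all 8 events:
  event 1 (t=10: DEL bar): foo unchanged
  event 2 (t=20: SET foo = 16): foo (absent) -> 16
  event 3 (t=25: SET bar = 25): foo unchanged
  event 4 (t=33: SET bar = 2): foo unchanged
  event 5 (t=34: DEL foo): foo 16 -> (absent)
  event 6 (t=43: SET foo = 39): foo (absent) -> 39
  event 7 (t=44: INC bar by 9): foo unchanged
  event 8 (t=54: SET foo = 45): foo 39 -> 45
Final: foo = 45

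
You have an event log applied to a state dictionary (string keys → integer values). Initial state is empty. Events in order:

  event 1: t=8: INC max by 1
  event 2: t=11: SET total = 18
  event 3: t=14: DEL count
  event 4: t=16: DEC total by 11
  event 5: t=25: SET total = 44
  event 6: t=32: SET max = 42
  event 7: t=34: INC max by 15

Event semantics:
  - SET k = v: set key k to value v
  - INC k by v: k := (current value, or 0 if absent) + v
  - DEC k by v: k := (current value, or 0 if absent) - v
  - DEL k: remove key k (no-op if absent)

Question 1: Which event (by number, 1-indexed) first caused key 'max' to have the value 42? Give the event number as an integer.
Looking for first event where max becomes 42:
  event 1: max = 1
  event 2: max = 1
  event 3: max = 1
  event 4: max = 1
  event 5: max = 1
  event 6: max 1 -> 42  <-- first match

Answer: 6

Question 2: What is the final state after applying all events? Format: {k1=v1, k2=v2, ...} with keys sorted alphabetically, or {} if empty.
Answer: {max=57, total=44}

Derivation:
  after event 1 (t=8: INC max by 1): {max=1}
  after event 2 (t=11: SET total = 18): {max=1, total=18}
  after event 3 (t=14: DEL count): {max=1, total=18}
  after event 4 (t=16: DEC total by 11): {max=1, total=7}
  after event 5 (t=25: SET total = 44): {max=1, total=44}
  after event 6 (t=32: SET max = 42): {max=42, total=44}
  after event 7 (t=34: INC max by 15): {max=57, total=44}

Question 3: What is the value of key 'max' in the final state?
Answer: 57

Derivation:
Track key 'max' through all 7 events:
  event 1 (t=8: INC max by 1): max (absent) -> 1
  event 2 (t=11: SET total = 18): max unchanged
  event 3 (t=14: DEL count): max unchanged
  event 4 (t=16: DEC total by 11): max unchanged
  event 5 (t=25: SET total = 44): max unchanged
  event 6 (t=32: SET max = 42): max 1 -> 42
  event 7 (t=34: INC max by 15): max 42 -> 57
Final: max = 57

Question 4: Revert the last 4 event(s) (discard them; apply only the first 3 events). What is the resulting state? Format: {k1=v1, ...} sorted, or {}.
Keep first 3 events (discard last 4):
  after event 1 (t=8: INC max by 1): {max=1}
  after event 2 (t=11: SET total = 18): {max=1, total=18}
  after event 3 (t=14: DEL count): {max=1, total=18}

Answer: {max=1, total=18}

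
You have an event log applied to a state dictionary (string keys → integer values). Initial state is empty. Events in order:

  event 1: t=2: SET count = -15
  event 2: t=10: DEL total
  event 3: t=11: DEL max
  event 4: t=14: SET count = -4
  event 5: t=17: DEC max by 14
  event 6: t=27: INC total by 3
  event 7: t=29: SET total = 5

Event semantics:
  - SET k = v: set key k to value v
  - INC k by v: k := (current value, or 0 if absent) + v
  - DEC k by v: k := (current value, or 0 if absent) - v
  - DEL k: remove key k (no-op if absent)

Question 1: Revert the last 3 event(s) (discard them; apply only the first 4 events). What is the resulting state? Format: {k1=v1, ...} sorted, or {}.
Answer: {count=-4}

Derivation:
Keep first 4 events (discard last 3):
  after event 1 (t=2: SET count = -15): {count=-15}
  after event 2 (t=10: DEL total): {count=-15}
  after event 3 (t=11: DEL max): {count=-15}
  after event 4 (t=14: SET count = -4): {count=-4}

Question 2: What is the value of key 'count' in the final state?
Answer: -4

Derivation:
Track key 'count' through all 7 events:
  event 1 (t=2: SET count = -15): count (absent) -> -15
  event 2 (t=10: DEL total): count unchanged
  event 3 (t=11: DEL max): count unchanged
  event 4 (t=14: SET count = -4): count -15 -> -4
  event 5 (t=17: DEC max by 14): count unchanged
  event 6 (t=27: INC total by 3): count unchanged
  event 7 (t=29: SET total = 5): count unchanged
Final: count = -4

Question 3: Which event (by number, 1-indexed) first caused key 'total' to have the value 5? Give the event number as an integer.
Answer: 7

Derivation:
Looking for first event where total becomes 5:
  event 6: total = 3
  event 7: total 3 -> 5  <-- first match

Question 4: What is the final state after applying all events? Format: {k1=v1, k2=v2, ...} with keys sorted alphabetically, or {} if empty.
  after event 1 (t=2: SET count = -15): {count=-15}
  after event 2 (t=10: DEL total): {count=-15}
  after event 3 (t=11: DEL max): {count=-15}
  after event 4 (t=14: SET count = -4): {count=-4}
  after event 5 (t=17: DEC max by 14): {count=-4, max=-14}
  after event 6 (t=27: INC total by 3): {count=-4, max=-14, total=3}
  after event 7 (t=29: SET total = 5): {count=-4, max=-14, total=5}

Answer: {count=-4, max=-14, total=5}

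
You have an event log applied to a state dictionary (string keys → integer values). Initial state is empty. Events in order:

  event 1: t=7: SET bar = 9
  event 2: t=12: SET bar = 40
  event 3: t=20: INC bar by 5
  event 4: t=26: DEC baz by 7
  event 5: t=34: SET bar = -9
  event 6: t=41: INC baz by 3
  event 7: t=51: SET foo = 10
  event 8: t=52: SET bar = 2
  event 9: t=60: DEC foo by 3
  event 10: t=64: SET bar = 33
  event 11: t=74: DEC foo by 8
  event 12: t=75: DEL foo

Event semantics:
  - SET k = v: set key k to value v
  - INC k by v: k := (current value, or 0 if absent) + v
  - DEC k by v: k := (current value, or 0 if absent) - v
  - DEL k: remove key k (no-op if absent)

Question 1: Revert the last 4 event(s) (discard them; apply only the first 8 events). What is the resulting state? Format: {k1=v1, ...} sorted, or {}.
Answer: {bar=2, baz=-4, foo=10}

Derivation:
Keep first 8 events (discard last 4):
  after event 1 (t=7: SET bar = 9): {bar=9}
  after event 2 (t=12: SET bar = 40): {bar=40}
  after event 3 (t=20: INC bar by 5): {bar=45}
  after event 4 (t=26: DEC baz by 7): {bar=45, baz=-7}
  after event 5 (t=34: SET bar = -9): {bar=-9, baz=-7}
  after event 6 (t=41: INC baz by 3): {bar=-9, baz=-4}
  after event 7 (t=51: SET foo = 10): {bar=-9, baz=-4, foo=10}
  after event 8 (t=52: SET bar = 2): {bar=2, baz=-4, foo=10}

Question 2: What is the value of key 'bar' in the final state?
Answer: 33

Derivation:
Track key 'bar' through all 12 events:
  event 1 (t=7: SET bar = 9): bar (absent) -> 9
  event 2 (t=12: SET bar = 40): bar 9 -> 40
  event 3 (t=20: INC bar by 5): bar 40 -> 45
  event 4 (t=26: DEC baz by 7): bar unchanged
  event 5 (t=34: SET bar = -9): bar 45 -> -9
  event 6 (t=41: INC baz by 3): bar unchanged
  event 7 (t=51: SET foo = 10): bar unchanged
  event 8 (t=52: SET bar = 2): bar -9 -> 2
  event 9 (t=60: DEC foo by 3): bar unchanged
  event 10 (t=64: SET bar = 33): bar 2 -> 33
  event 11 (t=74: DEC foo by 8): bar unchanged
  event 12 (t=75: DEL foo): bar unchanged
Final: bar = 33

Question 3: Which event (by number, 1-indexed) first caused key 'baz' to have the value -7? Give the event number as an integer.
Answer: 4

Derivation:
Looking for first event where baz becomes -7:
  event 4: baz (absent) -> -7  <-- first match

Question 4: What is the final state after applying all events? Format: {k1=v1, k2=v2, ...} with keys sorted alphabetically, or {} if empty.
Answer: {bar=33, baz=-4}

Derivation:
  after event 1 (t=7: SET bar = 9): {bar=9}
  after event 2 (t=12: SET bar = 40): {bar=40}
  after event 3 (t=20: INC bar by 5): {bar=45}
  after event 4 (t=26: DEC baz by 7): {bar=45, baz=-7}
  after event 5 (t=34: SET bar = -9): {bar=-9, baz=-7}
  after event 6 (t=41: INC baz by 3): {bar=-9, baz=-4}
  after event 7 (t=51: SET foo = 10): {bar=-9, baz=-4, foo=10}
  after event 8 (t=52: SET bar = 2): {bar=2, baz=-4, foo=10}
  after event 9 (t=60: DEC foo by 3): {bar=2, baz=-4, foo=7}
  after event 10 (t=64: SET bar = 33): {bar=33, baz=-4, foo=7}
  after event 11 (t=74: DEC foo by 8): {bar=33, baz=-4, foo=-1}
  after event 12 (t=75: DEL foo): {bar=33, baz=-4}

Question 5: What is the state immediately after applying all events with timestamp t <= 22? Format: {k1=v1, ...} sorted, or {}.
Answer: {bar=45}

Derivation:
Apply events with t <= 22 (3 events):
  after event 1 (t=7: SET bar = 9): {bar=9}
  after event 2 (t=12: SET bar = 40): {bar=40}
  after event 3 (t=20: INC bar by 5): {bar=45}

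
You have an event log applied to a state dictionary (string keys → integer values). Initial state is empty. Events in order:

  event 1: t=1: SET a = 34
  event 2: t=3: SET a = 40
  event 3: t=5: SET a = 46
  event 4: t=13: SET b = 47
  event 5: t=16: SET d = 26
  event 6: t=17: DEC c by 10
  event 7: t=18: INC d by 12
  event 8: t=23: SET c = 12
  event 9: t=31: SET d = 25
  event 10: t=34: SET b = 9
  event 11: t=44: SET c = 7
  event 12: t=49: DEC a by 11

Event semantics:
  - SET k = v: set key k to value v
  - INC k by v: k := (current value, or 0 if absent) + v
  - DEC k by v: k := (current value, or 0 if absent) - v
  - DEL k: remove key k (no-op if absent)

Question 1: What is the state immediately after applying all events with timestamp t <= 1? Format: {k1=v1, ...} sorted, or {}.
Apply events with t <= 1 (1 events):
  after event 1 (t=1: SET a = 34): {a=34}

Answer: {a=34}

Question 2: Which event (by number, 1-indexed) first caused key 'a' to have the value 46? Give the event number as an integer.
Answer: 3

Derivation:
Looking for first event where a becomes 46:
  event 1: a = 34
  event 2: a = 40
  event 3: a 40 -> 46  <-- first match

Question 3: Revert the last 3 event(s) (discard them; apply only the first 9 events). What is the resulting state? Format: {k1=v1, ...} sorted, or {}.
Keep first 9 events (discard last 3):
  after event 1 (t=1: SET a = 34): {a=34}
  after event 2 (t=3: SET a = 40): {a=40}
  after event 3 (t=5: SET a = 46): {a=46}
  after event 4 (t=13: SET b = 47): {a=46, b=47}
  after event 5 (t=16: SET d = 26): {a=46, b=47, d=26}
  after event 6 (t=17: DEC c by 10): {a=46, b=47, c=-10, d=26}
  after event 7 (t=18: INC d by 12): {a=46, b=47, c=-10, d=38}
  after event 8 (t=23: SET c = 12): {a=46, b=47, c=12, d=38}
  after event 9 (t=31: SET d = 25): {a=46, b=47, c=12, d=25}

Answer: {a=46, b=47, c=12, d=25}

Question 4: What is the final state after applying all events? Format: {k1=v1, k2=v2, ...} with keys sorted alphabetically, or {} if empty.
  after event 1 (t=1: SET a = 34): {a=34}
  after event 2 (t=3: SET a = 40): {a=40}
  after event 3 (t=5: SET a = 46): {a=46}
  after event 4 (t=13: SET b = 47): {a=46, b=47}
  after event 5 (t=16: SET d = 26): {a=46, b=47, d=26}
  after event 6 (t=17: DEC c by 10): {a=46, b=47, c=-10, d=26}
  after event 7 (t=18: INC d by 12): {a=46, b=47, c=-10, d=38}
  after event 8 (t=23: SET c = 12): {a=46, b=47, c=12, d=38}
  after event 9 (t=31: SET d = 25): {a=46, b=47, c=12, d=25}
  after event 10 (t=34: SET b = 9): {a=46, b=9, c=12, d=25}
  after event 11 (t=44: SET c = 7): {a=46, b=9, c=7, d=25}
  after event 12 (t=49: DEC a by 11): {a=35, b=9, c=7, d=25}

Answer: {a=35, b=9, c=7, d=25}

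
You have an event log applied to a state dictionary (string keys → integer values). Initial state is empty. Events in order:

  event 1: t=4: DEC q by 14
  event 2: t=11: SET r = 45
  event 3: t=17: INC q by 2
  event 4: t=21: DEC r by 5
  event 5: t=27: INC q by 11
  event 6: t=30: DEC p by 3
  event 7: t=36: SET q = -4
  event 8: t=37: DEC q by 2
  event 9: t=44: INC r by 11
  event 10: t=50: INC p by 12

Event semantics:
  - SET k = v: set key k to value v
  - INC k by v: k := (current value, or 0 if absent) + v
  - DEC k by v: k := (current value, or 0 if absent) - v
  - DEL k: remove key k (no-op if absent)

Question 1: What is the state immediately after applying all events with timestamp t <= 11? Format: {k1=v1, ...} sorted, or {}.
Answer: {q=-14, r=45}

Derivation:
Apply events with t <= 11 (2 events):
  after event 1 (t=4: DEC q by 14): {q=-14}
  after event 2 (t=11: SET r = 45): {q=-14, r=45}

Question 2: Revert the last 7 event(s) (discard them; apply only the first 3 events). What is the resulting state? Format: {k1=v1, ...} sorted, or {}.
Answer: {q=-12, r=45}

Derivation:
Keep first 3 events (discard last 7):
  after event 1 (t=4: DEC q by 14): {q=-14}
  after event 2 (t=11: SET r = 45): {q=-14, r=45}
  after event 3 (t=17: INC q by 2): {q=-12, r=45}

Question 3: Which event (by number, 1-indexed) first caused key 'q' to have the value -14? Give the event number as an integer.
Answer: 1

Derivation:
Looking for first event where q becomes -14:
  event 1: q (absent) -> -14  <-- first match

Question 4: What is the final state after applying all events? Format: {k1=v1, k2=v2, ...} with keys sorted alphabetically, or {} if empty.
  after event 1 (t=4: DEC q by 14): {q=-14}
  after event 2 (t=11: SET r = 45): {q=-14, r=45}
  after event 3 (t=17: INC q by 2): {q=-12, r=45}
  after event 4 (t=21: DEC r by 5): {q=-12, r=40}
  after event 5 (t=27: INC q by 11): {q=-1, r=40}
  after event 6 (t=30: DEC p by 3): {p=-3, q=-1, r=40}
  after event 7 (t=36: SET q = -4): {p=-3, q=-4, r=40}
  after event 8 (t=37: DEC q by 2): {p=-3, q=-6, r=40}
  after event 9 (t=44: INC r by 11): {p=-3, q=-6, r=51}
  after event 10 (t=50: INC p by 12): {p=9, q=-6, r=51}

Answer: {p=9, q=-6, r=51}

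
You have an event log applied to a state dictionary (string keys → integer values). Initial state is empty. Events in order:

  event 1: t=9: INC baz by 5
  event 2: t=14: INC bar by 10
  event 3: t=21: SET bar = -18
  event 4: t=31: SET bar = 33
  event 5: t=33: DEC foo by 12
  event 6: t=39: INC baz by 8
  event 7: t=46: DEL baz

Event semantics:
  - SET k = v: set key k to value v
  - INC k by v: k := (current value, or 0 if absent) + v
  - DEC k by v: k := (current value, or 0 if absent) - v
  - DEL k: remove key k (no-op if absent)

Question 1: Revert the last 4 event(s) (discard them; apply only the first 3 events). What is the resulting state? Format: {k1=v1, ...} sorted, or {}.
Answer: {bar=-18, baz=5}

Derivation:
Keep first 3 events (discard last 4):
  after event 1 (t=9: INC baz by 5): {baz=5}
  after event 2 (t=14: INC bar by 10): {bar=10, baz=5}
  after event 3 (t=21: SET bar = -18): {bar=-18, baz=5}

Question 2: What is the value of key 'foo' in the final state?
Answer: -12

Derivation:
Track key 'foo' through all 7 events:
  event 1 (t=9: INC baz by 5): foo unchanged
  event 2 (t=14: INC bar by 10): foo unchanged
  event 3 (t=21: SET bar = -18): foo unchanged
  event 4 (t=31: SET bar = 33): foo unchanged
  event 5 (t=33: DEC foo by 12): foo (absent) -> -12
  event 6 (t=39: INC baz by 8): foo unchanged
  event 7 (t=46: DEL baz): foo unchanged
Final: foo = -12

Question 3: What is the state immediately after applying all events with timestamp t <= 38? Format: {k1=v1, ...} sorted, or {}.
Apply events with t <= 38 (5 events):
  after event 1 (t=9: INC baz by 5): {baz=5}
  after event 2 (t=14: INC bar by 10): {bar=10, baz=5}
  after event 3 (t=21: SET bar = -18): {bar=-18, baz=5}
  after event 4 (t=31: SET bar = 33): {bar=33, baz=5}
  after event 5 (t=33: DEC foo by 12): {bar=33, baz=5, foo=-12}

Answer: {bar=33, baz=5, foo=-12}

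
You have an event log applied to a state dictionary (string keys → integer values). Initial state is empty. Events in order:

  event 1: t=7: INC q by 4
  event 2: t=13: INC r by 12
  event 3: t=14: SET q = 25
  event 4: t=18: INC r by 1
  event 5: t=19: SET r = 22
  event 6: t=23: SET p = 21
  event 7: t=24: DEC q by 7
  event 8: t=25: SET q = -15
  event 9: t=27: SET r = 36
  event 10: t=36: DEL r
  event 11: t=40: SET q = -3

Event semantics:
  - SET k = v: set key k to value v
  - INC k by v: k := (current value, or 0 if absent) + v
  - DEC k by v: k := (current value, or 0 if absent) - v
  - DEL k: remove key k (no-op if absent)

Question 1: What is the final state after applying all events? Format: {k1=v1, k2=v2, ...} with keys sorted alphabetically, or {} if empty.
Answer: {p=21, q=-3}

Derivation:
  after event 1 (t=7: INC q by 4): {q=4}
  after event 2 (t=13: INC r by 12): {q=4, r=12}
  after event 3 (t=14: SET q = 25): {q=25, r=12}
  after event 4 (t=18: INC r by 1): {q=25, r=13}
  after event 5 (t=19: SET r = 22): {q=25, r=22}
  after event 6 (t=23: SET p = 21): {p=21, q=25, r=22}
  after event 7 (t=24: DEC q by 7): {p=21, q=18, r=22}
  after event 8 (t=25: SET q = -15): {p=21, q=-15, r=22}
  after event 9 (t=27: SET r = 36): {p=21, q=-15, r=36}
  after event 10 (t=36: DEL r): {p=21, q=-15}
  after event 11 (t=40: SET q = -3): {p=21, q=-3}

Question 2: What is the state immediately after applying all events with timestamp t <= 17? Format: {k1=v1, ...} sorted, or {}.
Answer: {q=25, r=12}

Derivation:
Apply events with t <= 17 (3 events):
  after event 1 (t=7: INC q by 4): {q=4}
  after event 2 (t=13: INC r by 12): {q=4, r=12}
  after event 3 (t=14: SET q = 25): {q=25, r=12}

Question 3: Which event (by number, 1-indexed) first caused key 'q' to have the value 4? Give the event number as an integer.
Looking for first event where q becomes 4:
  event 1: q (absent) -> 4  <-- first match

Answer: 1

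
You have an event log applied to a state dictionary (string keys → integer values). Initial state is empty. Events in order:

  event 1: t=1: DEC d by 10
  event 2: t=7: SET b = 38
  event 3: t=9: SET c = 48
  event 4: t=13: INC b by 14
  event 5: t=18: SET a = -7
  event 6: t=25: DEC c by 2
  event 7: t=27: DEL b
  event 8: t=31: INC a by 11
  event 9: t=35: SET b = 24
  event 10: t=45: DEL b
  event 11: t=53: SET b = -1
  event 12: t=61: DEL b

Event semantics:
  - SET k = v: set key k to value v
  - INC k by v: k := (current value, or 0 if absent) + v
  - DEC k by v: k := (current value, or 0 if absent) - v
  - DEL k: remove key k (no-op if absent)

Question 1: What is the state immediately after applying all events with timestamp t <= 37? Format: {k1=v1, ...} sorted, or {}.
Answer: {a=4, b=24, c=46, d=-10}

Derivation:
Apply events with t <= 37 (9 events):
  after event 1 (t=1: DEC d by 10): {d=-10}
  after event 2 (t=7: SET b = 38): {b=38, d=-10}
  after event 3 (t=9: SET c = 48): {b=38, c=48, d=-10}
  after event 4 (t=13: INC b by 14): {b=52, c=48, d=-10}
  after event 5 (t=18: SET a = -7): {a=-7, b=52, c=48, d=-10}
  after event 6 (t=25: DEC c by 2): {a=-7, b=52, c=46, d=-10}
  after event 7 (t=27: DEL b): {a=-7, c=46, d=-10}
  after event 8 (t=31: INC a by 11): {a=4, c=46, d=-10}
  after event 9 (t=35: SET b = 24): {a=4, b=24, c=46, d=-10}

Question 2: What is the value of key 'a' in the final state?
Answer: 4

Derivation:
Track key 'a' through all 12 events:
  event 1 (t=1: DEC d by 10): a unchanged
  event 2 (t=7: SET b = 38): a unchanged
  event 3 (t=9: SET c = 48): a unchanged
  event 4 (t=13: INC b by 14): a unchanged
  event 5 (t=18: SET a = -7): a (absent) -> -7
  event 6 (t=25: DEC c by 2): a unchanged
  event 7 (t=27: DEL b): a unchanged
  event 8 (t=31: INC a by 11): a -7 -> 4
  event 9 (t=35: SET b = 24): a unchanged
  event 10 (t=45: DEL b): a unchanged
  event 11 (t=53: SET b = -1): a unchanged
  event 12 (t=61: DEL b): a unchanged
Final: a = 4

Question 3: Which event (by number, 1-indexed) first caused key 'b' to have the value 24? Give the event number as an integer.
Looking for first event where b becomes 24:
  event 2: b = 38
  event 3: b = 38
  event 4: b = 52
  event 5: b = 52
  event 6: b = 52
  event 7: b = (absent)
  event 9: b (absent) -> 24  <-- first match

Answer: 9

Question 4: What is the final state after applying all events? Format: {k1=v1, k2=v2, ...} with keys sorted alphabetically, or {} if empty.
  after event 1 (t=1: DEC d by 10): {d=-10}
  after event 2 (t=7: SET b = 38): {b=38, d=-10}
  after event 3 (t=9: SET c = 48): {b=38, c=48, d=-10}
  after event 4 (t=13: INC b by 14): {b=52, c=48, d=-10}
  after event 5 (t=18: SET a = -7): {a=-7, b=52, c=48, d=-10}
  after event 6 (t=25: DEC c by 2): {a=-7, b=52, c=46, d=-10}
  after event 7 (t=27: DEL b): {a=-7, c=46, d=-10}
  after event 8 (t=31: INC a by 11): {a=4, c=46, d=-10}
  after event 9 (t=35: SET b = 24): {a=4, b=24, c=46, d=-10}
  after event 10 (t=45: DEL b): {a=4, c=46, d=-10}
  after event 11 (t=53: SET b = -1): {a=4, b=-1, c=46, d=-10}
  after event 12 (t=61: DEL b): {a=4, c=46, d=-10}

Answer: {a=4, c=46, d=-10}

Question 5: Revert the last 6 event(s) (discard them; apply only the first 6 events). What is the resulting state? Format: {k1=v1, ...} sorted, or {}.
Keep first 6 events (discard last 6):
  after event 1 (t=1: DEC d by 10): {d=-10}
  after event 2 (t=7: SET b = 38): {b=38, d=-10}
  after event 3 (t=9: SET c = 48): {b=38, c=48, d=-10}
  after event 4 (t=13: INC b by 14): {b=52, c=48, d=-10}
  after event 5 (t=18: SET a = -7): {a=-7, b=52, c=48, d=-10}
  after event 6 (t=25: DEC c by 2): {a=-7, b=52, c=46, d=-10}

Answer: {a=-7, b=52, c=46, d=-10}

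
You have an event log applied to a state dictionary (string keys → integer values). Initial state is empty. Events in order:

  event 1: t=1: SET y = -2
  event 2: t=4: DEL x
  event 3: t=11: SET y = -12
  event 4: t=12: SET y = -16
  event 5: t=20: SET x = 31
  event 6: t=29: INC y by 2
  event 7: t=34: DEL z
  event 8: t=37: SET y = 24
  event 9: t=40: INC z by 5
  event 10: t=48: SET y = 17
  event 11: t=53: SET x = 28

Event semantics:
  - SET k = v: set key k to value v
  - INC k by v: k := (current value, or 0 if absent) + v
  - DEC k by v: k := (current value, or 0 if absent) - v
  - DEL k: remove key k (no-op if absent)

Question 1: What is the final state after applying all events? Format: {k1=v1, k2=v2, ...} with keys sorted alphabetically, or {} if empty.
Answer: {x=28, y=17, z=5}

Derivation:
  after event 1 (t=1: SET y = -2): {y=-2}
  after event 2 (t=4: DEL x): {y=-2}
  after event 3 (t=11: SET y = -12): {y=-12}
  after event 4 (t=12: SET y = -16): {y=-16}
  after event 5 (t=20: SET x = 31): {x=31, y=-16}
  after event 6 (t=29: INC y by 2): {x=31, y=-14}
  after event 7 (t=34: DEL z): {x=31, y=-14}
  after event 8 (t=37: SET y = 24): {x=31, y=24}
  after event 9 (t=40: INC z by 5): {x=31, y=24, z=5}
  after event 10 (t=48: SET y = 17): {x=31, y=17, z=5}
  after event 11 (t=53: SET x = 28): {x=28, y=17, z=5}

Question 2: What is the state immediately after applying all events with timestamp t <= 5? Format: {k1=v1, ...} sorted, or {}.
Answer: {y=-2}

Derivation:
Apply events with t <= 5 (2 events):
  after event 1 (t=1: SET y = -2): {y=-2}
  after event 2 (t=4: DEL x): {y=-2}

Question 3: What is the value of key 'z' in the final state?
Track key 'z' through all 11 events:
  event 1 (t=1: SET y = -2): z unchanged
  event 2 (t=4: DEL x): z unchanged
  event 3 (t=11: SET y = -12): z unchanged
  event 4 (t=12: SET y = -16): z unchanged
  event 5 (t=20: SET x = 31): z unchanged
  event 6 (t=29: INC y by 2): z unchanged
  event 7 (t=34: DEL z): z (absent) -> (absent)
  event 8 (t=37: SET y = 24): z unchanged
  event 9 (t=40: INC z by 5): z (absent) -> 5
  event 10 (t=48: SET y = 17): z unchanged
  event 11 (t=53: SET x = 28): z unchanged
Final: z = 5

Answer: 5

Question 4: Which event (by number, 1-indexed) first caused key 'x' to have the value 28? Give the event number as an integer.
Answer: 11

Derivation:
Looking for first event where x becomes 28:
  event 5: x = 31
  event 6: x = 31
  event 7: x = 31
  event 8: x = 31
  event 9: x = 31
  event 10: x = 31
  event 11: x 31 -> 28  <-- first match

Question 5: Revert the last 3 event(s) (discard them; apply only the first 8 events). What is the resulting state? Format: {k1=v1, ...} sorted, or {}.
Keep first 8 events (discard last 3):
  after event 1 (t=1: SET y = -2): {y=-2}
  after event 2 (t=4: DEL x): {y=-2}
  after event 3 (t=11: SET y = -12): {y=-12}
  after event 4 (t=12: SET y = -16): {y=-16}
  after event 5 (t=20: SET x = 31): {x=31, y=-16}
  after event 6 (t=29: INC y by 2): {x=31, y=-14}
  after event 7 (t=34: DEL z): {x=31, y=-14}
  after event 8 (t=37: SET y = 24): {x=31, y=24}

Answer: {x=31, y=24}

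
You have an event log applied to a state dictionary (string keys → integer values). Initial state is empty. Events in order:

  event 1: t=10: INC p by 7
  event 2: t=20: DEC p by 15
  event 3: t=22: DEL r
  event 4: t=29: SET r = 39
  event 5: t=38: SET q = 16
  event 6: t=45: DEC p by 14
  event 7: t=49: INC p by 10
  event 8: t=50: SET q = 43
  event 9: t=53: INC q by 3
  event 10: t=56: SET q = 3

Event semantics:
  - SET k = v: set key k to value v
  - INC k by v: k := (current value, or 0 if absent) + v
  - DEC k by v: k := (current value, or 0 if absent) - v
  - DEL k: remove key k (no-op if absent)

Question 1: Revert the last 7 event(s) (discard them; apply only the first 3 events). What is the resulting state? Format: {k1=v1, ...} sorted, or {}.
Keep first 3 events (discard last 7):
  after event 1 (t=10: INC p by 7): {p=7}
  after event 2 (t=20: DEC p by 15): {p=-8}
  after event 3 (t=22: DEL r): {p=-8}

Answer: {p=-8}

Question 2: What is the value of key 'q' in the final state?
Track key 'q' through all 10 events:
  event 1 (t=10: INC p by 7): q unchanged
  event 2 (t=20: DEC p by 15): q unchanged
  event 3 (t=22: DEL r): q unchanged
  event 4 (t=29: SET r = 39): q unchanged
  event 5 (t=38: SET q = 16): q (absent) -> 16
  event 6 (t=45: DEC p by 14): q unchanged
  event 7 (t=49: INC p by 10): q unchanged
  event 8 (t=50: SET q = 43): q 16 -> 43
  event 9 (t=53: INC q by 3): q 43 -> 46
  event 10 (t=56: SET q = 3): q 46 -> 3
Final: q = 3

Answer: 3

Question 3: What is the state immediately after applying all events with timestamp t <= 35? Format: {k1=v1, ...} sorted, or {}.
Apply events with t <= 35 (4 events):
  after event 1 (t=10: INC p by 7): {p=7}
  after event 2 (t=20: DEC p by 15): {p=-8}
  after event 3 (t=22: DEL r): {p=-8}
  after event 4 (t=29: SET r = 39): {p=-8, r=39}

Answer: {p=-8, r=39}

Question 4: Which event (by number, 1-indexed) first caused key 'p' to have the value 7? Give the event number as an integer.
Looking for first event where p becomes 7:
  event 1: p (absent) -> 7  <-- first match

Answer: 1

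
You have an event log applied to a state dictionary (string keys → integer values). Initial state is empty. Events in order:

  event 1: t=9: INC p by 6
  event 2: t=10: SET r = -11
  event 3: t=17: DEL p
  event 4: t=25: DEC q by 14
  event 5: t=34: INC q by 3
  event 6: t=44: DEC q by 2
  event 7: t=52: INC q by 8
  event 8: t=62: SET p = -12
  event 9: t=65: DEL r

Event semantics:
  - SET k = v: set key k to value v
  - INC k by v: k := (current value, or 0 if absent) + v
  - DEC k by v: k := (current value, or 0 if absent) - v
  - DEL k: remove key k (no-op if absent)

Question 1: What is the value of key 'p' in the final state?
Answer: -12

Derivation:
Track key 'p' through all 9 events:
  event 1 (t=9: INC p by 6): p (absent) -> 6
  event 2 (t=10: SET r = -11): p unchanged
  event 3 (t=17: DEL p): p 6 -> (absent)
  event 4 (t=25: DEC q by 14): p unchanged
  event 5 (t=34: INC q by 3): p unchanged
  event 6 (t=44: DEC q by 2): p unchanged
  event 7 (t=52: INC q by 8): p unchanged
  event 8 (t=62: SET p = -12): p (absent) -> -12
  event 9 (t=65: DEL r): p unchanged
Final: p = -12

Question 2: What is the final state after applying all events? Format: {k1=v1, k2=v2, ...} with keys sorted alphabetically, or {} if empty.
  after event 1 (t=9: INC p by 6): {p=6}
  after event 2 (t=10: SET r = -11): {p=6, r=-11}
  after event 3 (t=17: DEL p): {r=-11}
  after event 4 (t=25: DEC q by 14): {q=-14, r=-11}
  after event 5 (t=34: INC q by 3): {q=-11, r=-11}
  after event 6 (t=44: DEC q by 2): {q=-13, r=-11}
  after event 7 (t=52: INC q by 8): {q=-5, r=-11}
  after event 8 (t=62: SET p = -12): {p=-12, q=-5, r=-11}
  after event 9 (t=65: DEL r): {p=-12, q=-5}

Answer: {p=-12, q=-5}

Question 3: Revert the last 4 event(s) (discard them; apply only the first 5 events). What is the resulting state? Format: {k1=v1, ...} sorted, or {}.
Answer: {q=-11, r=-11}

Derivation:
Keep first 5 events (discard last 4):
  after event 1 (t=9: INC p by 6): {p=6}
  after event 2 (t=10: SET r = -11): {p=6, r=-11}
  after event 3 (t=17: DEL p): {r=-11}
  after event 4 (t=25: DEC q by 14): {q=-14, r=-11}
  after event 5 (t=34: INC q by 3): {q=-11, r=-11}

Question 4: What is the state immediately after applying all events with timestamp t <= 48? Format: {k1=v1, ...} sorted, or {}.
Answer: {q=-13, r=-11}

Derivation:
Apply events with t <= 48 (6 events):
  after event 1 (t=9: INC p by 6): {p=6}
  after event 2 (t=10: SET r = -11): {p=6, r=-11}
  after event 3 (t=17: DEL p): {r=-11}
  after event 4 (t=25: DEC q by 14): {q=-14, r=-11}
  after event 5 (t=34: INC q by 3): {q=-11, r=-11}
  after event 6 (t=44: DEC q by 2): {q=-13, r=-11}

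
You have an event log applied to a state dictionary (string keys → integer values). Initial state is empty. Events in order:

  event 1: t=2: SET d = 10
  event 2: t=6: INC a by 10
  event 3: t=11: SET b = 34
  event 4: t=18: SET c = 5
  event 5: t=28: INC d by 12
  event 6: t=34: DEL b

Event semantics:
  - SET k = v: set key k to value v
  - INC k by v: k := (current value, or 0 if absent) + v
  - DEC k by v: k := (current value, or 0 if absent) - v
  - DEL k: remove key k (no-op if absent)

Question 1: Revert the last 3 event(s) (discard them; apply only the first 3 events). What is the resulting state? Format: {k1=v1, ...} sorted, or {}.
Keep first 3 events (discard last 3):
  after event 1 (t=2: SET d = 10): {d=10}
  after event 2 (t=6: INC a by 10): {a=10, d=10}
  after event 3 (t=11: SET b = 34): {a=10, b=34, d=10}

Answer: {a=10, b=34, d=10}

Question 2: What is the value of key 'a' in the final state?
Answer: 10

Derivation:
Track key 'a' through all 6 events:
  event 1 (t=2: SET d = 10): a unchanged
  event 2 (t=6: INC a by 10): a (absent) -> 10
  event 3 (t=11: SET b = 34): a unchanged
  event 4 (t=18: SET c = 5): a unchanged
  event 5 (t=28: INC d by 12): a unchanged
  event 6 (t=34: DEL b): a unchanged
Final: a = 10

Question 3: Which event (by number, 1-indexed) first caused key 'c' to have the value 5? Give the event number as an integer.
Answer: 4

Derivation:
Looking for first event where c becomes 5:
  event 4: c (absent) -> 5  <-- first match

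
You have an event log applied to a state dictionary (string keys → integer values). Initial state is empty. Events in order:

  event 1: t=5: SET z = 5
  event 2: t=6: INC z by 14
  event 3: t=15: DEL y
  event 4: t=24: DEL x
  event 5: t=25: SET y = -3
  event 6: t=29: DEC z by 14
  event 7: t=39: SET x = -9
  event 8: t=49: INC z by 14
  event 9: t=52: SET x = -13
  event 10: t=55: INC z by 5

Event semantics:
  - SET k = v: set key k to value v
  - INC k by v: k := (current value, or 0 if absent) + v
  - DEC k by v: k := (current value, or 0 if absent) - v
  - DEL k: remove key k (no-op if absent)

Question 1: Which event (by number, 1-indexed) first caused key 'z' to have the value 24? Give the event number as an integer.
Answer: 10

Derivation:
Looking for first event where z becomes 24:
  event 1: z = 5
  event 2: z = 19
  event 3: z = 19
  event 4: z = 19
  event 5: z = 19
  event 6: z = 5
  event 7: z = 5
  event 8: z = 19
  event 9: z = 19
  event 10: z 19 -> 24  <-- first match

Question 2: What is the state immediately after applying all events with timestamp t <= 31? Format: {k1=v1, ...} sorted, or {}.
Answer: {y=-3, z=5}

Derivation:
Apply events with t <= 31 (6 events):
  after event 1 (t=5: SET z = 5): {z=5}
  after event 2 (t=6: INC z by 14): {z=19}
  after event 3 (t=15: DEL y): {z=19}
  after event 4 (t=24: DEL x): {z=19}
  after event 5 (t=25: SET y = -3): {y=-3, z=19}
  after event 6 (t=29: DEC z by 14): {y=-3, z=5}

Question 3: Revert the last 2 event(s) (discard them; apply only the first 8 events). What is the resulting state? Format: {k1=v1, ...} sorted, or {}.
Keep first 8 events (discard last 2):
  after event 1 (t=5: SET z = 5): {z=5}
  after event 2 (t=6: INC z by 14): {z=19}
  after event 3 (t=15: DEL y): {z=19}
  after event 4 (t=24: DEL x): {z=19}
  after event 5 (t=25: SET y = -3): {y=-3, z=19}
  after event 6 (t=29: DEC z by 14): {y=-3, z=5}
  after event 7 (t=39: SET x = -9): {x=-9, y=-3, z=5}
  after event 8 (t=49: INC z by 14): {x=-9, y=-3, z=19}

Answer: {x=-9, y=-3, z=19}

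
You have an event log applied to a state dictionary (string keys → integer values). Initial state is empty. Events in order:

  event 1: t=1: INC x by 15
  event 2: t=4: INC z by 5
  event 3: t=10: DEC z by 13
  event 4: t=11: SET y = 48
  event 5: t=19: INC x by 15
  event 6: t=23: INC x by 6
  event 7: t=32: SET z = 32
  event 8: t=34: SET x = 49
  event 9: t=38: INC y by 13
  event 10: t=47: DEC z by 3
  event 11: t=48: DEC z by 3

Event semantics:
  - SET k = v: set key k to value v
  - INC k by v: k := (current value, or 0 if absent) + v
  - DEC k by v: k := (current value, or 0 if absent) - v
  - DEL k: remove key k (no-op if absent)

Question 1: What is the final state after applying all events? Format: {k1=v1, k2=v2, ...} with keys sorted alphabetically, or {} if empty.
Answer: {x=49, y=61, z=26}

Derivation:
  after event 1 (t=1: INC x by 15): {x=15}
  after event 2 (t=4: INC z by 5): {x=15, z=5}
  after event 3 (t=10: DEC z by 13): {x=15, z=-8}
  after event 4 (t=11: SET y = 48): {x=15, y=48, z=-8}
  after event 5 (t=19: INC x by 15): {x=30, y=48, z=-8}
  after event 6 (t=23: INC x by 6): {x=36, y=48, z=-8}
  after event 7 (t=32: SET z = 32): {x=36, y=48, z=32}
  after event 8 (t=34: SET x = 49): {x=49, y=48, z=32}
  after event 9 (t=38: INC y by 13): {x=49, y=61, z=32}
  after event 10 (t=47: DEC z by 3): {x=49, y=61, z=29}
  after event 11 (t=48: DEC z by 3): {x=49, y=61, z=26}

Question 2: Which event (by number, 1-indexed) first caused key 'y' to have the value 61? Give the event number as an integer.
Answer: 9

Derivation:
Looking for first event where y becomes 61:
  event 4: y = 48
  event 5: y = 48
  event 6: y = 48
  event 7: y = 48
  event 8: y = 48
  event 9: y 48 -> 61  <-- first match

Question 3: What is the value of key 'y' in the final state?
Track key 'y' through all 11 events:
  event 1 (t=1: INC x by 15): y unchanged
  event 2 (t=4: INC z by 5): y unchanged
  event 3 (t=10: DEC z by 13): y unchanged
  event 4 (t=11: SET y = 48): y (absent) -> 48
  event 5 (t=19: INC x by 15): y unchanged
  event 6 (t=23: INC x by 6): y unchanged
  event 7 (t=32: SET z = 32): y unchanged
  event 8 (t=34: SET x = 49): y unchanged
  event 9 (t=38: INC y by 13): y 48 -> 61
  event 10 (t=47: DEC z by 3): y unchanged
  event 11 (t=48: DEC z by 3): y unchanged
Final: y = 61

Answer: 61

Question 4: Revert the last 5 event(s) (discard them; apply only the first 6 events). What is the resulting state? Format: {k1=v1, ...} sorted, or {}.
Answer: {x=36, y=48, z=-8}

Derivation:
Keep first 6 events (discard last 5):
  after event 1 (t=1: INC x by 15): {x=15}
  after event 2 (t=4: INC z by 5): {x=15, z=5}
  after event 3 (t=10: DEC z by 13): {x=15, z=-8}
  after event 4 (t=11: SET y = 48): {x=15, y=48, z=-8}
  after event 5 (t=19: INC x by 15): {x=30, y=48, z=-8}
  after event 6 (t=23: INC x by 6): {x=36, y=48, z=-8}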